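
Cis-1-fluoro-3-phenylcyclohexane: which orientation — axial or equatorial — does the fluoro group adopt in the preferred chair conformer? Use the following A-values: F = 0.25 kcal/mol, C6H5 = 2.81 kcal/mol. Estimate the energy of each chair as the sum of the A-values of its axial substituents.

C1 and C3 have the same parity, so for the cis isomer the two substituents are e,e in one chair and a,a in the other.
Chair I (fluoro axial, phenyl axial): E = 3.06 kcal/mol.
Chair II (fluoro equatorial, phenyl equatorial): E = 0.00 kcal/mol.
Chair II is the more stable (lower-energy) conformer, and in that chair the fluoro group is equatorial.

equatorial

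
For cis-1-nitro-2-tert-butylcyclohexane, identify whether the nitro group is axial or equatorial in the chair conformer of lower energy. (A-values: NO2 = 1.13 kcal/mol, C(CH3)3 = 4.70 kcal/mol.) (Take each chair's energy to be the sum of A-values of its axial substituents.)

C1 and C2 have opposite parity, so for the cis isomer the two substituents are one axial and one equatorial in each chair.
Chair I (nitro axial, tert-butyl equatorial): E = 1.13 kcal/mol.
Chair II (nitro equatorial, tert-butyl axial): E = 4.70 kcal/mol.
Chair I is the more stable (lower-energy) conformer, and in that chair the nitro group is axial.

axial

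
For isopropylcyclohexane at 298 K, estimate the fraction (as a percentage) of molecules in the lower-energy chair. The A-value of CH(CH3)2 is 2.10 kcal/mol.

97.2%

One chair has the isopropyl group axial (E = 2.10 kcal/mol) and the other has it equatorial (E = 0).
ΔG = 2.10 kcal/mol between the two chairs.
K = exp(ΔG/RT) with R = 1.987×10⁻³ kcal mol⁻¹ K⁻¹ and T = 298 K gives K ≈ 34.7.
Fraction in the lower-energy chair = K/(K+1) = 97.2%.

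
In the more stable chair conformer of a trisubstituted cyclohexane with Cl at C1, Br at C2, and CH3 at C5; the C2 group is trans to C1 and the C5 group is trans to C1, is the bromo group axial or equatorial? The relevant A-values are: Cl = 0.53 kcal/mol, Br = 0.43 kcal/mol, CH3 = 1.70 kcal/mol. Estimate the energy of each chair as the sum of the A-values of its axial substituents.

axial

Chair I (chloro axial, bromo axial, methyl equatorial): E = 0.96 kcal/mol.
Chair II (chloro equatorial, bromo equatorial, methyl axial): E = 1.70 kcal/mol.
Chair I is the more stable (lower-energy) conformer, and in that chair the bromo group is axial.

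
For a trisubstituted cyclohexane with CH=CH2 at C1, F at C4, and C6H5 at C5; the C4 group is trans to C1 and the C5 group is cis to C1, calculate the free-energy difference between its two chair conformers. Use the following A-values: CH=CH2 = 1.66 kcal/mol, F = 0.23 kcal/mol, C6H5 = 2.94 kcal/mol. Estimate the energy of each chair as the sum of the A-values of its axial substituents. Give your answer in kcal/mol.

Chair I (vinyl axial, fluoro axial, phenyl axial): E = 4.83 kcal/mol.
Chair II (vinyl equatorial, fluoro equatorial, phenyl equatorial): E = 0.00 kcal/mol.
ΔE = 4.83 − 0.00 = 4.83 kcal/mol; chair II is more stable.

4.83 kcal/mol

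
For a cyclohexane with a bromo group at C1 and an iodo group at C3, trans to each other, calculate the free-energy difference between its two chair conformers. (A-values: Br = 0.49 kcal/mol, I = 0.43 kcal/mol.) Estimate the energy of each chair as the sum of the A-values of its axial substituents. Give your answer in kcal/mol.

0.06 kcal/mol

C1 and C3 have the same parity, so for the trans isomer the two substituents are one axial and one equatorial in each chair.
Chair I (bromo axial, iodo equatorial): E = 0.49 kcal/mol.
Chair II (bromo equatorial, iodo axial): E = 0.43 kcal/mol.
ΔE = 0.49 − 0.43 = 0.06 kcal/mol; chair II is more stable.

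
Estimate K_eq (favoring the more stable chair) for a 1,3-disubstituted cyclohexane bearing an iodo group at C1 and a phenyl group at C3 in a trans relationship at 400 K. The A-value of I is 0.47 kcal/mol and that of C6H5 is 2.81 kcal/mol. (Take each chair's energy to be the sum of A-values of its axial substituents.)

K ≈ 19.0

C1 and C3 have the same parity, so for the trans isomer the two substituents are one axial and one equatorial in each chair.
Chair I (iodo axial, phenyl equatorial): E = 0.47 kcal/mol; chair II (iodo equatorial, phenyl axial): E = 2.81 kcal/mol.
ΔG = 2.34 kcal/mol between the two chairs.
K = exp(ΔG/RT) with R = 1.987×10⁻³ kcal mol⁻¹ K⁻¹ and T = 400 K gives K ≈ 19.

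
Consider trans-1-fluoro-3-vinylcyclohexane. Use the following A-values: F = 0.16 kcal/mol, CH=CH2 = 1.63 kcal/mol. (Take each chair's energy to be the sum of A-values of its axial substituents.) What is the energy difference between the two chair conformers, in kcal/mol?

1.47 kcal/mol

C1 and C3 have the same parity, so for the trans isomer the two substituents are one axial and one equatorial in each chair.
Chair I (fluoro axial, vinyl equatorial): E = 0.16 kcal/mol.
Chair II (fluoro equatorial, vinyl axial): E = 1.63 kcal/mol.
ΔE = 1.63 − 0.16 = 1.47 kcal/mol; chair I is more stable.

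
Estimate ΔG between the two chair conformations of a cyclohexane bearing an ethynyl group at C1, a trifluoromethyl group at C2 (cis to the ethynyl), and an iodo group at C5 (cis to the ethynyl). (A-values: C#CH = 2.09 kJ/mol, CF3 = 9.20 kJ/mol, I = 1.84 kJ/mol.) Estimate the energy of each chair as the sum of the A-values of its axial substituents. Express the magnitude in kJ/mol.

Chair I (ethynyl axial, trifluoromethyl equatorial, iodo axial): E = 3.93 kJ/mol.
Chair II (ethynyl equatorial, trifluoromethyl axial, iodo equatorial): E = 9.20 kJ/mol.
ΔE = 9.20 − 3.93 = 5.27 kJ/mol; chair I is more stable.

5.27 kJ/mol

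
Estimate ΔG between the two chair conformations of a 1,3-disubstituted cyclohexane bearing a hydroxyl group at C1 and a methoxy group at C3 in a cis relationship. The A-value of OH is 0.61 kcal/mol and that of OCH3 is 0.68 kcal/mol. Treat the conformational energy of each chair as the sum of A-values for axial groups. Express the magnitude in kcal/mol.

1.29 kcal/mol

C1 and C3 have the same parity, so for the cis isomer the two substituents are e,e in one chair and a,a in the other.
Chair I (hydroxyl axial, methoxy axial): E = 1.29 kcal/mol.
Chair II (hydroxyl equatorial, methoxy equatorial): E = 0.00 kcal/mol.
ΔE = 1.29 − 0.00 = 1.29 kcal/mol; chair II is more stable.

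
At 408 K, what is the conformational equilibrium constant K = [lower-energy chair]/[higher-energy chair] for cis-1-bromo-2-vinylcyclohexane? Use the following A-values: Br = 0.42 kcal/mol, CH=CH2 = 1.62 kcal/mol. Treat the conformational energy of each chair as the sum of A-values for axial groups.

C1 and C2 have opposite parity, so for the cis isomer the two substituents are one axial and one equatorial in each chair.
Chair I (bromo axial, vinyl equatorial): E = 0.42 kcal/mol; chair II (bromo equatorial, vinyl axial): E = 1.62 kcal/mol.
ΔG = 1.20 kcal/mol between the two chairs.
K = exp(ΔG/RT) with R = 1.987×10⁻³ kcal mol⁻¹ K⁻¹ and T = 408 K gives K ≈ 4.39.

K ≈ 4.39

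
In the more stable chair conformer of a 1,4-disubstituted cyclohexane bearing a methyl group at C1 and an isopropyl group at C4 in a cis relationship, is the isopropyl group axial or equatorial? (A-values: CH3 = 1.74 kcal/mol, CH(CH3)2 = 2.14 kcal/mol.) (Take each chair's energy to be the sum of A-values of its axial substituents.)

C1 and C4 have opposite parity, so for the cis isomer the two substituents are one axial and one equatorial in each chair.
Chair I (methyl axial, isopropyl equatorial): E = 1.74 kcal/mol.
Chair II (methyl equatorial, isopropyl axial): E = 2.14 kcal/mol.
Chair I is the more stable (lower-energy) conformer, and in that chair the isopropyl group is equatorial.

equatorial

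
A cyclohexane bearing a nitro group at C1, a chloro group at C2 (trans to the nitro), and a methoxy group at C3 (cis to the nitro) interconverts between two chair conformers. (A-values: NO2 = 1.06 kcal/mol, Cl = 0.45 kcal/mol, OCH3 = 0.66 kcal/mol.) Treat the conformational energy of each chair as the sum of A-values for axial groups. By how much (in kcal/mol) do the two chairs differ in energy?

2.17 kcal/mol

Chair I (nitro axial, chloro axial, methoxy axial): E = 2.17 kcal/mol.
Chair II (nitro equatorial, chloro equatorial, methoxy equatorial): E = 0.00 kcal/mol.
ΔE = 2.17 − 0.00 = 2.17 kcal/mol; chair II is more stable.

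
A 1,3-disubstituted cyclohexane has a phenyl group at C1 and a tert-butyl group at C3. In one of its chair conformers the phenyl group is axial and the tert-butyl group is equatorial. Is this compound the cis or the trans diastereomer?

C1 and C3 have the same parity, so their axial bonds point in the same direction.
With same-parity carbons, two substituents on the same face are both axial or both equatorial; opposite faces give one of each.
Here the groups are axial/equatorial → opposite face → trans.

trans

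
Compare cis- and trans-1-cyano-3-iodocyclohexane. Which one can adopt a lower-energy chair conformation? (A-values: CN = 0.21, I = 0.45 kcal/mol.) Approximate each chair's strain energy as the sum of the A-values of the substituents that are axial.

At 1,3 positions (parity same): cis → (e,e or a,a); trans → (a,e or e,a).
Best chair for cis: E = 0.00 kcal/mol; best chair for trans: E = 0.21 kcal/mol.
The cis isomer is lower by 0.21 kcal/mol.

cis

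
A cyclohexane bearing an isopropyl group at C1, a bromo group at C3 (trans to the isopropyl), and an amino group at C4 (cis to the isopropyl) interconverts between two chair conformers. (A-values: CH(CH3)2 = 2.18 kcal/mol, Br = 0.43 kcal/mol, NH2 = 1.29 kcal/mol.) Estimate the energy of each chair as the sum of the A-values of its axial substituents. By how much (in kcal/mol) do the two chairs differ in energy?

Chair I (isopropyl axial, bromo equatorial, amino equatorial): E = 2.18 kcal/mol.
Chair II (isopropyl equatorial, bromo axial, amino axial): E = 1.72 kcal/mol.
ΔE = 2.18 − 1.72 = 0.46 kcal/mol; chair II is more stable.

0.46 kcal/mol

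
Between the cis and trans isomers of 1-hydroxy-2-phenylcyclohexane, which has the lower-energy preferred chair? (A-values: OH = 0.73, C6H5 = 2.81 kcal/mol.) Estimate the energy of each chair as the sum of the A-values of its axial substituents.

At 1,2 positions (parity opposite): cis → (a,e or e,a); trans → (e,e or a,a).
Best chair for cis: E = 0.73 kcal/mol; best chair for trans: E = 0.00 kcal/mol.
The trans isomer is lower by 0.73 kcal/mol.

trans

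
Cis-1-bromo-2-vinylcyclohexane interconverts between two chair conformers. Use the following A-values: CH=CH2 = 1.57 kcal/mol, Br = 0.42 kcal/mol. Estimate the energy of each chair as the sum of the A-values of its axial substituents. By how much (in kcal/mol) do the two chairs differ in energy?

C1 and C2 have opposite parity, so for the cis isomer the two substituents are one axial and one equatorial in each chair.
Chair I (vinyl axial, bromo equatorial): E = 1.57 kcal/mol.
Chair II (vinyl equatorial, bromo axial): E = 0.42 kcal/mol.
ΔE = 1.57 − 0.42 = 1.15 kcal/mol; chair II is more stable.

1.15 kcal/mol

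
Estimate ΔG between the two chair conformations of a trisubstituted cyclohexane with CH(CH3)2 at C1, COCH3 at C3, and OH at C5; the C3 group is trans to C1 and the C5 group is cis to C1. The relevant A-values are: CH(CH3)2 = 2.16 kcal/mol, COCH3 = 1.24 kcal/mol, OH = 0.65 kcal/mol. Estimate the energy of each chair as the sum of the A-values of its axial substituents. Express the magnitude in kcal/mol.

1.57 kcal/mol

Chair I (isopropyl axial, acetyl equatorial, hydroxyl axial): E = 2.81 kcal/mol.
Chair II (isopropyl equatorial, acetyl axial, hydroxyl equatorial): E = 1.24 kcal/mol.
ΔE = 2.81 − 1.24 = 1.57 kcal/mol; chair II is more stable.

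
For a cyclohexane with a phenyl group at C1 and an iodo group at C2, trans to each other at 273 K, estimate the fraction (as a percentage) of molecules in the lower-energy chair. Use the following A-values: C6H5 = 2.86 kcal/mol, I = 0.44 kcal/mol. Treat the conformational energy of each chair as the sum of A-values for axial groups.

99.8%

C1 and C2 have opposite parity, so for the trans isomer the two substituents are e,e in one chair and a,a in the other.
Chair I (phenyl axial, iodo axial): E = 3.30 kcal/mol; chair II (phenyl equatorial, iodo equatorial): E = 0.00 kcal/mol.
ΔG = 3.30 kcal/mol between the two chairs.
K = exp(ΔG/RT) with R = 1.987×10⁻³ kcal mol⁻¹ K⁻¹ and T = 273 K gives K ≈ 439.
Fraction in the lower-energy chair = K/(K+1) = 99.8%.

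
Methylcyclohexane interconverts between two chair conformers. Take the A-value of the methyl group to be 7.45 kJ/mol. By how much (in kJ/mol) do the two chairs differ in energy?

7.45 kJ/mol

A monosubstituted cyclohexane has one chair with the methyl group axial (E = A = 7.45 kJ/mol) and one with it equatorial (E = 0).
ΔE = 7.45 − 0 = 7.45 kJ/mol.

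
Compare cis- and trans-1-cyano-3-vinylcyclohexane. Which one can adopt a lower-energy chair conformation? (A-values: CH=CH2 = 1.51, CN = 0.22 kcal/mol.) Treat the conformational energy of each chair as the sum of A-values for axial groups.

cis

At 1,3 positions (parity same): cis → (e,e or a,a); trans → (a,e or e,a).
Best chair for cis: E = 0.00 kcal/mol; best chair for trans: E = 0.22 kcal/mol.
The cis isomer is lower by 0.22 kcal/mol.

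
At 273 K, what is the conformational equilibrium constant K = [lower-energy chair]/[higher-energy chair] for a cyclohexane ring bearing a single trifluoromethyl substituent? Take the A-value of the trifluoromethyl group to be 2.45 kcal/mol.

One chair has the trifluoromethyl group axial (E = 2.45 kcal/mol) and the other has it equatorial (E = 0).
ΔG = 2.45 kcal/mol between the two chairs.
K = exp(ΔG/RT) with R = 1.987×10⁻³ kcal mol⁻¹ K⁻¹ and T = 273 K gives K ≈ 91.5.

K ≈ 91.5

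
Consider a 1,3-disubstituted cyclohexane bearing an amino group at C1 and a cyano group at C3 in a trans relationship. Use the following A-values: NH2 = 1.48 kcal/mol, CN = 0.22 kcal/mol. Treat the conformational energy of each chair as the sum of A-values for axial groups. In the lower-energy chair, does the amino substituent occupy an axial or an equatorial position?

C1 and C3 have the same parity, so for the trans isomer the two substituents are one axial and one equatorial in each chair.
Chair I (amino axial, cyano equatorial): E = 1.48 kcal/mol.
Chair II (amino equatorial, cyano axial): E = 0.22 kcal/mol.
Chair II is the more stable (lower-energy) conformer, and in that chair the amino group is equatorial.

equatorial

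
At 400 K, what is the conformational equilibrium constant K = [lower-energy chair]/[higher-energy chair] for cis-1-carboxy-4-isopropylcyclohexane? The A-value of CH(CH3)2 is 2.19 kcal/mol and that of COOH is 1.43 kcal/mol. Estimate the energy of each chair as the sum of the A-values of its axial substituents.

C1 and C4 have opposite parity, so for the cis isomer the two substituents are one axial and one equatorial in each chair.
Chair I (isopropyl axial, carboxyl equatorial): E = 2.19 kcal/mol; chair II (isopropyl equatorial, carboxyl axial): E = 1.43 kcal/mol.
ΔG = 0.76 kcal/mol between the two chairs.
K = exp(ΔG/RT) with R = 1.987×10⁻³ kcal mol⁻¹ K⁻¹ and T = 400 K gives K ≈ 2.6.

K ≈ 2.60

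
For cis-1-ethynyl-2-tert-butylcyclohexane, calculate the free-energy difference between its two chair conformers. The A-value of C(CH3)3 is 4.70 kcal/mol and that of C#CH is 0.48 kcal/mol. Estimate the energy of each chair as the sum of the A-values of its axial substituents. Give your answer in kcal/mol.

4.22 kcal/mol

C1 and C2 have opposite parity, so for the cis isomer the two substituents are one axial and one equatorial in each chair.
Chair I (tert-butyl axial, ethynyl equatorial): E = 4.70 kcal/mol.
Chair II (tert-butyl equatorial, ethynyl axial): E = 0.48 kcal/mol.
ΔE = 4.70 − 0.48 = 4.22 kcal/mol; chair II is more stable.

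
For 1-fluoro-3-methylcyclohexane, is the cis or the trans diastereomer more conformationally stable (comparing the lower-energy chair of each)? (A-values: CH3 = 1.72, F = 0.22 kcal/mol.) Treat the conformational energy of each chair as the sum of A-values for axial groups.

At 1,3 positions (parity same): cis → (e,e or a,a); trans → (a,e or e,a).
Best chair for cis: E = 0.00 kcal/mol; best chair for trans: E = 0.22 kcal/mol.
The cis isomer is lower by 0.22 kcal/mol.

cis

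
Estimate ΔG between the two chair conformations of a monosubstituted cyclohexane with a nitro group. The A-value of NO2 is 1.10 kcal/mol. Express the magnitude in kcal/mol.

A monosubstituted cyclohexane has one chair with the nitro group axial (E = A = 1.10 kcal/mol) and one with it equatorial (E = 0).
ΔE = 1.10 − 0 = 1.10 kcal/mol.

1.10 kcal/mol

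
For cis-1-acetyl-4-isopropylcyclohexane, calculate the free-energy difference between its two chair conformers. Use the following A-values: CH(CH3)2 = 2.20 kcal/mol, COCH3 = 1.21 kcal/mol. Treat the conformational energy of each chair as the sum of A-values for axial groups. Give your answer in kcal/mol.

C1 and C4 have opposite parity, so for the cis isomer the two substituents are one axial and one equatorial in each chair.
Chair I (isopropyl axial, acetyl equatorial): E = 2.20 kcal/mol.
Chair II (isopropyl equatorial, acetyl axial): E = 1.21 kcal/mol.
ΔE = 2.20 − 1.21 = 0.99 kcal/mol; chair II is more stable.

0.99 kcal/mol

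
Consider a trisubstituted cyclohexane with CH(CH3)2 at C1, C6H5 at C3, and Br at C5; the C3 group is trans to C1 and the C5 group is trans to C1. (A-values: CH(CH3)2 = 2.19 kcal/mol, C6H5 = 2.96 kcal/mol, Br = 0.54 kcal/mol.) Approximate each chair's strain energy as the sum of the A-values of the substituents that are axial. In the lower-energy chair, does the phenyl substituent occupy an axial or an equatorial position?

Chair I (isopropyl axial, phenyl equatorial, bromo equatorial): E = 2.19 kcal/mol.
Chair II (isopropyl equatorial, phenyl axial, bromo axial): E = 3.50 kcal/mol.
Chair I is the more stable (lower-energy) conformer, and in that chair the phenyl group is equatorial.

equatorial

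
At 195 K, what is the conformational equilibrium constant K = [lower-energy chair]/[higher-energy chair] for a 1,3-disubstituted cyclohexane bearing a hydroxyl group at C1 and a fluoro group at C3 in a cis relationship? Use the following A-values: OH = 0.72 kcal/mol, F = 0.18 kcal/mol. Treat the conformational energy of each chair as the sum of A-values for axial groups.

K ≈ 10.2

C1 and C3 have the same parity, so for the cis isomer the two substituents are e,e in one chair and a,a in the other.
Chair I (hydroxyl axial, fluoro axial): E = 0.90 kcal/mol; chair II (hydroxyl equatorial, fluoro equatorial): E = 0.00 kcal/mol.
ΔG = 0.90 kcal/mol between the two chairs.
K = exp(ΔG/RT) with R = 1.987×10⁻³ kcal mol⁻¹ K⁻¹ and T = 195 K gives K ≈ 10.2.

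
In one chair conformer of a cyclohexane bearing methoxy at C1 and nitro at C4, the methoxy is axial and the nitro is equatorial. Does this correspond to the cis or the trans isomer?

cis

C1 and C4 have opposite parity, so their axial bonds point in opposite directions.
With opposite-parity carbons, two substituents on the same face are one axial and one equatorial; opposite faces give both axial or both equatorial.
Here the groups are axial/equatorial → same face → cis.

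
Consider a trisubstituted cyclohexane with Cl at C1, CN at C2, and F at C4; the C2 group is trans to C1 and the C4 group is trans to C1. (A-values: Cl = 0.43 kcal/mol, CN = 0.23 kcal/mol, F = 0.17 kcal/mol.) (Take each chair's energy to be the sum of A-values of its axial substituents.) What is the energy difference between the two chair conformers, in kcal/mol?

Chair I (chloro axial, cyano axial, fluoro axial): E = 0.83 kcal/mol.
Chair II (chloro equatorial, cyano equatorial, fluoro equatorial): E = 0.00 kcal/mol.
ΔE = 0.83 − 0.00 = 0.83 kcal/mol; chair II is more stable.

0.83 kcal/mol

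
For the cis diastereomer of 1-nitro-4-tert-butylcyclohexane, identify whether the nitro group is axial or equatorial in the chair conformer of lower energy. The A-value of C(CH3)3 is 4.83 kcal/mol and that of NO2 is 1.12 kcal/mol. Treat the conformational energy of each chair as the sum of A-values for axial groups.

axial

C1 and C4 have opposite parity, so for the cis isomer the two substituents are one axial and one equatorial in each chair.
Chair I (tert-butyl axial, nitro equatorial): E = 4.83 kcal/mol.
Chair II (tert-butyl equatorial, nitro axial): E = 1.12 kcal/mol.
Chair II is the more stable (lower-energy) conformer, and in that chair the nitro group is axial.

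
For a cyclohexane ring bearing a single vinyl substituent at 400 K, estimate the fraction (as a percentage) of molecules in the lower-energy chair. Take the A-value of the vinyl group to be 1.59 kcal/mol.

88.1%

One chair has the vinyl group axial (E = 1.59 kcal/mol) and the other has it equatorial (E = 0).
ΔG = 1.59 kcal/mol between the two chairs.
K = exp(ΔG/RT) with R = 1.987×10⁻³ kcal mol⁻¹ K⁻¹ and T = 400 K gives K ≈ 7.39.
Fraction in the lower-energy chair = K/(K+1) = 88.1%.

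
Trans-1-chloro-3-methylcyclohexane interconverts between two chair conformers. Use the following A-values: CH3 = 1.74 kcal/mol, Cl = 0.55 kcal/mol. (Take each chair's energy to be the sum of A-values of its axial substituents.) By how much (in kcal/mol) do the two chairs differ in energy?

1.19 kcal/mol

C1 and C3 have the same parity, so for the trans isomer the two substituents are one axial and one equatorial in each chair.
Chair I (methyl axial, chloro equatorial): E = 1.74 kcal/mol.
Chair II (methyl equatorial, chloro axial): E = 0.55 kcal/mol.
ΔE = 1.74 − 0.55 = 1.19 kcal/mol; chair II is more stable.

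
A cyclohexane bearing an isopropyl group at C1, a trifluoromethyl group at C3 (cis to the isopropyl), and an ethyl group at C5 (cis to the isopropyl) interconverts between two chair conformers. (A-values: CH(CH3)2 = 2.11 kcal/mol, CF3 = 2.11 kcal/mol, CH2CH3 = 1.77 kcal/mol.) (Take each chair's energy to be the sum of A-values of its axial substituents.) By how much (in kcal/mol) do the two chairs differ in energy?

Chair I (isopropyl axial, trifluoromethyl axial, ethyl axial): E = 5.99 kcal/mol.
Chair II (isopropyl equatorial, trifluoromethyl equatorial, ethyl equatorial): E = 0.00 kcal/mol.
ΔE = 5.99 − 0.00 = 5.99 kcal/mol; chair II is more stable.

5.99 kcal/mol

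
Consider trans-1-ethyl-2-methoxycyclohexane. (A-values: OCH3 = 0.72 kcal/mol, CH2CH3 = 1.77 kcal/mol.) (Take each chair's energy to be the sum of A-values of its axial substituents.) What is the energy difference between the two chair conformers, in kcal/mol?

C1 and C2 have opposite parity, so for the trans isomer the two substituents are e,e in one chair and a,a in the other.
Chair I (methoxy axial, ethyl axial): E = 2.49 kcal/mol.
Chair II (methoxy equatorial, ethyl equatorial): E = 0.00 kcal/mol.
ΔE = 2.49 − 0.00 = 2.49 kcal/mol; chair II is more stable.

2.49 kcal/mol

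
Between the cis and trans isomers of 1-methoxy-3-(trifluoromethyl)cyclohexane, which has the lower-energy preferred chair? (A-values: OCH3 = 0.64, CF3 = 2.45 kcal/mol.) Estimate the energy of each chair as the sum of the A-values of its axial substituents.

cis

At 1,3 positions (parity same): cis → (e,e or a,a); trans → (a,e or e,a).
Best chair for cis: E = 0.00 kcal/mol; best chair for trans: E = 0.64 kcal/mol.
The cis isomer is lower by 0.64 kcal/mol.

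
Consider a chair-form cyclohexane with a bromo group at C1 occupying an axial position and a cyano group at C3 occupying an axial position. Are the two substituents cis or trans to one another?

C1 and C3 have the same parity, so their axial bonds point in the same direction.
With same-parity carbons, two substituents on the same face are both axial or both equatorial; opposite faces give one of each.
Here the groups are axial/axial → same face → cis.

cis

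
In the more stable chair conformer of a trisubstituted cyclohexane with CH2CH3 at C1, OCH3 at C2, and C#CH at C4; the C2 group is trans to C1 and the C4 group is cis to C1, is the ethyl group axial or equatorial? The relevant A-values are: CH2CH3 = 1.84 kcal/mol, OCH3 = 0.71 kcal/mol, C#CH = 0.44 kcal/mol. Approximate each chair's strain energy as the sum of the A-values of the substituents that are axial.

equatorial

Chair I (ethyl axial, methoxy axial, ethynyl equatorial): E = 2.55 kcal/mol.
Chair II (ethyl equatorial, methoxy equatorial, ethynyl axial): E = 0.44 kcal/mol.
Chair II is the more stable (lower-energy) conformer, and in that chair the ethyl group is equatorial.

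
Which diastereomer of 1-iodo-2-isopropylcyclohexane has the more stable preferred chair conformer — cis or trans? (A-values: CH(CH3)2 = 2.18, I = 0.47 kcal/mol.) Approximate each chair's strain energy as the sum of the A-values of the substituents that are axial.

trans

At 1,2 positions (parity opposite): cis → (a,e or e,a); trans → (e,e or a,a).
Best chair for cis: E = 0.47 kcal/mol; best chair for trans: E = 0.00 kcal/mol.
The trans isomer is lower by 0.47 kcal/mol.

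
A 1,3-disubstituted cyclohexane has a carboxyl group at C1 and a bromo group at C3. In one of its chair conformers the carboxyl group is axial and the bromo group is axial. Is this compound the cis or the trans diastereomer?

C1 and C3 have the same parity, so their axial bonds point in the same direction.
With same-parity carbons, two substituents on the same face are both axial or both equatorial; opposite faces give one of each.
Here the groups are axial/axial → same face → cis.

cis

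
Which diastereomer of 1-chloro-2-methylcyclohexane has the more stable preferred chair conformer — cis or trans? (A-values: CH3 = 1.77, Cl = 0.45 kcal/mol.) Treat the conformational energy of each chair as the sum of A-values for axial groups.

At 1,2 positions (parity opposite): cis → (a,e or e,a); trans → (e,e or a,a).
Best chair for cis: E = 0.45 kcal/mol; best chair for trans: E = 0.00 kcal/mol.
The trans isomer is lower by 0.45 kcal/mol.

trans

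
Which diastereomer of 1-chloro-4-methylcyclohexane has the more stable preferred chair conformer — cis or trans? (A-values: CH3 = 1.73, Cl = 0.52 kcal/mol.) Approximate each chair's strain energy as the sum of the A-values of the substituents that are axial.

At 1,4 positions (parity opposite): cis → (a,e or e,a); trans → (e,e or a,a).
Best chair for cis: E = 0.52 kcal/mol; best chair for trans: E = 0.00 kcal/mol.
The trans isomer is lower by 0.52 kcal/mol.

trans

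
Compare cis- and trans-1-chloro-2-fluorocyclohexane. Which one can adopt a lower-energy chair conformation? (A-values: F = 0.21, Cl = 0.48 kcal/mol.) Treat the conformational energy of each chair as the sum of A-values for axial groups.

At 1,2 positions (parity opposite): cis → (a,e or e,a); trans → (e,e or a,a).
Best chair for cis: E = 0.21 kcal/mol; best chair for trans: E = 0.00 kcal/mol.
The trans isomer is lower by 0.21 kcal/mol.

trans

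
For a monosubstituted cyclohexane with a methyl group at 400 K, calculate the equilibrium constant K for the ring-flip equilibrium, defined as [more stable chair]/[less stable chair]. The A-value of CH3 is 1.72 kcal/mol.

K ≈ 8.71

One chair has the methyl group axial (E = 1.72 kcal/mol) and the other has it equatorial (E = 0).
ΔG = 1.72 kcal/mol between the two chairs.
K = exp(ΔG/RT) with R = 1.987×10⁻³ kcal mol⁻¹ K⁻¹ and T = 400 K gives K ≈ 8.71.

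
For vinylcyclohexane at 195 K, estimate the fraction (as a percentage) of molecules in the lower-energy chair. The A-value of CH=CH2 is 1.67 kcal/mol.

One chair has the vinyl group axial (E = 1.67 kcal/mol) and the other has it equatorial (E = 0).
ΔG = 1.67 kcal/mol between the two chairs.
K = exp(ΔG/RT) with R = 1.987×10⁻³ kcal mol⁻¹ K⁻¹ and T = 195 K gives K ≈ 74.4.
Fraction in the lower-energy chair = K/(K+1) = 98.7%.

98.7%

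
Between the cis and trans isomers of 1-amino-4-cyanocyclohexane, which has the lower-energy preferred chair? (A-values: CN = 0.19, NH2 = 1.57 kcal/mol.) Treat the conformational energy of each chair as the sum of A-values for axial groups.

At 1,4 positions (parity opposite): cis → (a,e or e,a); trans → (e,e or a,a).
Best chair for cis: E = 0.19 kcal/mol; best chair for trans: E = 0.00 kcal/mol.
The trans isomer is lower by 0.19 kcal/mol.

trans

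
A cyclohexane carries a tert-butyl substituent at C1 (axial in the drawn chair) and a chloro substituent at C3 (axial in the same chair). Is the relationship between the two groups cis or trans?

cis

C1 and C3 have the same parity, so their axial bonds point in the same direction.
With same-parity carbons, two substituents on the same face are both axial or both equatorial; opposite faces give one of each.
Here the groups are axial/axial → same face → cis.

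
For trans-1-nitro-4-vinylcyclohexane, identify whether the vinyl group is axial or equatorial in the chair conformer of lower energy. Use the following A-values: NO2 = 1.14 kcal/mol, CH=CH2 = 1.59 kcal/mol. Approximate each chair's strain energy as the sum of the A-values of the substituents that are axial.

C1 and C4 have opposite parity, so for the trans isomer the two substituents are e,e in one chair and a,a in the other.
Chair I (nitro axial, vinyl axial): E = 2.73 kcal/mol.
Chair II (nitro equatorial, vinyl equatorial): E = 0.00 kcal/mol.
Chair II is the more stable (lower-energy) conformer, and in that chair the vinyl group is equatorial.

equatorial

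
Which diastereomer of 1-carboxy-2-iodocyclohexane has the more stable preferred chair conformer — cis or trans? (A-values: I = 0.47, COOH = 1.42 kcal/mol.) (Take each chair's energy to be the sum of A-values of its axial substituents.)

trans

At 1,2 positions (parity opposite): cis → (a,e or e,a); trans → (e,e or a,a).
Best chair for cis: E = 0.47 kcal/mol; best chair for trans: E = 0.00 kcal/mol.
The trans isomer is lower by 0.47 kcal/mol.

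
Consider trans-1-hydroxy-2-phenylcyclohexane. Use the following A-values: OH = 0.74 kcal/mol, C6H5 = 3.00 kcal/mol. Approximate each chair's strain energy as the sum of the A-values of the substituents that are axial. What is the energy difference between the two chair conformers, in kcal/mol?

3.74 kcal/mol

C1 and C2 have opposite parity, so for the trans isomer the two substituents are e,e in one chair and a,a in the other.
Chair I (hydroxyl axial, phenyl axial): E = 3.74 kcal/mol.
Chair II (hydroxyl equatorial, phenyl equatorial): E = 0.00 kcal/mol.
ΔE = 3.74 − 0.00 = 3.74 kcal/mol; chair II is more stable.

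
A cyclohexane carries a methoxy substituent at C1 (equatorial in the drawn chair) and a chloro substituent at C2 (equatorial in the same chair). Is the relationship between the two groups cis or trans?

C1 and C2 have opposite parity, so their axial bonds point in opposite directions.
With opposite-parity carbons, two substituents on the same face are one axial and one equatorial; opposite faces give both axial or both equatorial.
Here the groups are equatorial/equatorial → opposite face → trans.

trans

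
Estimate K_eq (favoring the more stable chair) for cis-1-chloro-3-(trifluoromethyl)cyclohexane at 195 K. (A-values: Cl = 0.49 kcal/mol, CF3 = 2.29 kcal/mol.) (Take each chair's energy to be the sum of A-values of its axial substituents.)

K ≈ 1306

C1 and C3 have the same parity, so for the cis isomer the two substituents are e,e in one chair and a,a in the other.
Chair I (chloro axial, trifluoromethyl axial): E = 2.78 kcal/mol; chair II (chloro equatorial, trifluoromethyl equatorial): E = 0.00 kcal/mol.
ΔG = 2.78 kcal/mol between the two chairs.
K = exp(ΔG/RT) with R = 1.987×10⁻³ kcal mol⁻¹ K⁻¹ and T = 195 K gives K ≈ 1.31e+03.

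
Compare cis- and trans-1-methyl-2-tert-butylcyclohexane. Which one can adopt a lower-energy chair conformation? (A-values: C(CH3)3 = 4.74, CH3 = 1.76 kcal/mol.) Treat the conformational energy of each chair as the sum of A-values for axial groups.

At 1,2 positions (parity opposite): cis → (a,e or e,a); trans → (e,e or a,a).
Best chair for cis: E = 1.76 kcal/mol; best chair for trans: E = 0.00 kcal/mol.
The trans isomer is lower by 1.76 kcal/mol.

trans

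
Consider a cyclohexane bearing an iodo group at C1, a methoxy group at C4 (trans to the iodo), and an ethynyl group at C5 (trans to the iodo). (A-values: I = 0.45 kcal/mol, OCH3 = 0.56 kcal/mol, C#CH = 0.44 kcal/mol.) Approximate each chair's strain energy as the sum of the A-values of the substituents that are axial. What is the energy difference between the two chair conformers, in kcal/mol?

Chair I (iodo axial, methoxy axial, ethynyl equatorial): E = 1.01 kcal/mol.
Chair II (iodo equatorial, methoxy equatorial, ethynyl axial): E = 0.44 kcal/mol.
ΔE = 1.01 − 0.44 = 0.57 kcal/mol; chair II is more stable.

0.57 kcal/mol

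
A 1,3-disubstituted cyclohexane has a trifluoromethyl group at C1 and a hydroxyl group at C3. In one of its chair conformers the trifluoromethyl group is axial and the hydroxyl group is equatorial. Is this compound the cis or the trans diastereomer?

C1 and C3 have the same parity, so their axial bonds point in the same direction.
With same-parity carbons, two substituents on the same face are both axial or both equatorial; opposite faces give one of each.
Here the groups are axial/equatorial → opposite face → trans.

trans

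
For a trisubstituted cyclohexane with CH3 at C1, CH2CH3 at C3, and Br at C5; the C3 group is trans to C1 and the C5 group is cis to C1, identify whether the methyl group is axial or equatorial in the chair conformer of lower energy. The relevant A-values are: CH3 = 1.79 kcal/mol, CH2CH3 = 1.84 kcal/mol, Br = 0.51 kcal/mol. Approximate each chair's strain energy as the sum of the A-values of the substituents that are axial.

Chair I (methyl axial, ethyl equatorial, bromo axial): E = 2.30 kcal/mol.
Chair II (methyl equatorial, ethyl axial, bromo equatorial): E = 1.84 kcal/mol.
Chair II is the more stable (lower-energy) conformer, and in that chair the methyl group is equatorial.

equatorial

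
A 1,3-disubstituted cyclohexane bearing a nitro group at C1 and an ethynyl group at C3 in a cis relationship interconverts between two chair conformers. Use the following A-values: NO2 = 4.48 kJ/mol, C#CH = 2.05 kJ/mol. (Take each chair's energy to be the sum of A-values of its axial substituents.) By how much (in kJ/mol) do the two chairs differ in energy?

6.53 kJ/mol

C1 and C3 have the same parity, so for the cis isomer the two substituents are e,e in one chair and a,a in the other.
Chair I (nitro axial, ethynyl axial): E = 6.53 kJ/mol.
Chair II (nitro equatorial, ethynyl equatorial): E = 0.00 kJ/mol.
ΔE = 6.53 − 0.00 = 6.53 kJ/mol; chair II is more stable.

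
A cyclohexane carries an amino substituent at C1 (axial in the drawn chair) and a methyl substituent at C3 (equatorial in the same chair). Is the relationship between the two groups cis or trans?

trans

C1 and C3 have the same parity, so their axial bonds point in the same direction.
With same-parity carbons, two substituents on the same face are both axial or both equatorial; opposite faces give one of each.
Here the groups are axial/equatorial → opposite face → trans.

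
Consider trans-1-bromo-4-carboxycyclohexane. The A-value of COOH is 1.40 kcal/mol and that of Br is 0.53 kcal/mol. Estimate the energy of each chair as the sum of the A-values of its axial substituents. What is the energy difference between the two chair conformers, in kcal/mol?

C1 and C4 have opposite parity, so for the trans isomer the two substituents are e,e in one chair and a,a in the other.
Chair I (carboxyl axial, bromo axial): E = 1.93 kcal/mol.
Chair II (carboxyl equatorial, bromo equatorial): E = 0.00 kcal/mol.
ΔE = 1.93 − 0.00 = 1.93 kcal/mol; chair II is more stable.

1.93 kcal/mol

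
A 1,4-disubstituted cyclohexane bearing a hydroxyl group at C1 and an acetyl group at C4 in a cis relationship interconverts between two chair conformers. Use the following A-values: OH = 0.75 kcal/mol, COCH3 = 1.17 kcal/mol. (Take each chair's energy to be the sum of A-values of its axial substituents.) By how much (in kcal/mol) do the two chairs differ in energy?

C1 and C4 have opposite parity, so for the cis isomer the two substituents are one axial and one equatorial in each chair.
Chair I (hydroxyl axial, acetyl equatorial): E = 0.75 kcal/mol.
Chair II (hydroxyl equatorial, acetyl axial): E = 1.17 kcal/mol.
ΔE = 1.17 − 0.75 = 0.42 kcal/mol; chair I is more stable.

0.42 kcal/mol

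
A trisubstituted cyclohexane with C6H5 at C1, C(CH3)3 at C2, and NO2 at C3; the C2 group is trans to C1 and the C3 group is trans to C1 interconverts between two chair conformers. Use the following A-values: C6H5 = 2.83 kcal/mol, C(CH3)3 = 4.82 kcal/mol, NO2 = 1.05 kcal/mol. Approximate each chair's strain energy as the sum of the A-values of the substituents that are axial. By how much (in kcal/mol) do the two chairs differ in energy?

Chair I (phenyl axial, tert-butyl axial, nitro equatorial): E = 7.65 kcal/mol.
Chair II (phenyl equatorial, tert-butyl equatorial, nitro axial): E = 1.05 kcal/mol.
ΔE = 7.65 − 1.05 = 6.60 kcal/mol; chair II is more stable.

6.60 kcal/mol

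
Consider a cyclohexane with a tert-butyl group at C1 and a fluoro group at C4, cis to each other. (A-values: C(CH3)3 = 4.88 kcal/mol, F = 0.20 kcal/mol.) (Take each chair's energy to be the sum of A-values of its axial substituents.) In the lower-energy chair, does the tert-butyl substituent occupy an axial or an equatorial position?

equatorial

C1 and C4 have opposite parity, so for the cis isomer the two substituents are one axial and one equatorial in each chair.
Chair I (tert-butyl axial, fluoro equatorial): E = 4.88 kcal/mol.
Chair II (tert-butyl equatorial, fluoro axial): E = 0.20 kcal/mol.
Chair II is the more stable (lower-energy) conformer, and in that chair the tert-butyl group is equatorial.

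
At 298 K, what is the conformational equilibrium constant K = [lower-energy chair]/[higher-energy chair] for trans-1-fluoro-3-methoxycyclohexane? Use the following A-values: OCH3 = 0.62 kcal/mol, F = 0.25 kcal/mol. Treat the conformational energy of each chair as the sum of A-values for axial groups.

C1 and C3 have the same parity, so for the trans isomer the two substituents are one axial and one equatorial in each chair.
Chair I (methoxy axial, fluoro equatorial): E = 0.62 kcal/mol; chair II (methoxy equatorial, fluoro axial): E = 0.25 kcal/mol.
ΔG = 0.37 kcal/mol between the two chairs.
K = exp(ΔG/RT) with R = 1.987×10⁻³ kcal mol⁻¹ K⁻¹ and T = 298 K gives K ≈ 1.87.

K ≈ 1.87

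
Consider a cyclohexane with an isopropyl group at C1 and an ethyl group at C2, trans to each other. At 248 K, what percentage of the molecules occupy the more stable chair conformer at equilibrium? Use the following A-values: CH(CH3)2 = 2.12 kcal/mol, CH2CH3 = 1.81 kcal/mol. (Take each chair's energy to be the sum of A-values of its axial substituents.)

C1 and C2 have opposite parity, so for the trans isomer the two substituents are e,e in one chair and a,a in the other.
Chair I (isopropyl axial, ethyl axial): E = 3.93 kcal/mol; chair II (isopropyl equatorial, ethyl equatorial): E = 0.00 kcal/mol.
ΔG = 3.93 kcal/mol between the two chairs.
K = exp(ΔG/RT) with R = 1.987×10⁻³ kcal mol⁻¹ K⁻¹ and T = 248 K gives K ≈ 2.91e+03.
Fraction in the lower-energy chair = K/(K+1) = 100.0%.

100.0%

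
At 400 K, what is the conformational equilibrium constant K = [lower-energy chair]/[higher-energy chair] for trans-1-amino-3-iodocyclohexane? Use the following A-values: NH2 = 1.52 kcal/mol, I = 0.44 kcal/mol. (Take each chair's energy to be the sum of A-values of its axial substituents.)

K ≈ 3.89

C1 and C3 have the same parity, so for the trans isomer the two substituents are one axial and one equatorial in each chair.
Chair I (amino axial, iodo equatorial): E = 1.52 kcal/mol; chair II (amino equatorial, iodo axial): E = 0.44 kcal/mol.
ΔG = 1.08 kcal/mol between the two chairs.
K = exp(ΔG/RT) with R = 1.987×10⁻³ kcal mol⁻¹ K⁻¹ and T = 400 K gives K ≈ 3.89.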